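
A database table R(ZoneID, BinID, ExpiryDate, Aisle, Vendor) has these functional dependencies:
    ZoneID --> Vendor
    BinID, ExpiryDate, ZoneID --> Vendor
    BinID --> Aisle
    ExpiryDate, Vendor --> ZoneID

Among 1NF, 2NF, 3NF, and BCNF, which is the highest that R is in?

Candidate keys: {BinID, ExpiryDate, Vendor}, {BinID, ExpiryDate, ZoneID}. Prime attributes: {BinID, ExpiryDate, Vendor, ZoneID}.
For ZoneID --> Vendor we have {ZoneID}⁺ = {Vendor, ZoneID}; {ZoneID} is not a superkey, so BCNF fails.
BinID --> Aisle has non-prime {Aisle} on the right and a non-superkey on the left, so 3NF fails.
{BinID} is a proper subset of the key {BinID, ExpiryDate, Vendor}, and {BinID}⁺ contains the non-prime attribute {Aisle} — a partial dependency, so 2NF is violated.

1NF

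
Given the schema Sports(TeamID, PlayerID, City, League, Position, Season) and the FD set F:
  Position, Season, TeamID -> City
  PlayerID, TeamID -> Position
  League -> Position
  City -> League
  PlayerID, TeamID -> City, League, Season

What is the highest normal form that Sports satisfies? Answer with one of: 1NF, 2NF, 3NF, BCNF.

2NF

Candidate key: {PlayerID, TeamID}. Prime attributes: {PlayerID, TeamID}.
For Position, Season, TeamID -> City we have {Position, Season, TeamID}⁺ = {City, League, Position, Season, TeamID}; {Position, Season, TeamID} is not a superkey, so BCNF fails.
Position, Season, TeamID -> City determines the non-prime attribute {City} from a non-superkey — 3NF is violated.
No proper subset of a key has a non-prime attribute in its closure, so there is no partial dependency; 2NF holds.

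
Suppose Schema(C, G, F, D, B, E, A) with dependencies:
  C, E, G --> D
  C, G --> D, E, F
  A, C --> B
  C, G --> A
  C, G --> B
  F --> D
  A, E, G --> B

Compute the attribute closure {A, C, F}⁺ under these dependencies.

{A, B, C, D, F}

Start with {A, C, F}.
A, C --> B applies; add {B} → now {A, B, C, F}.
F --> D applies; add {D} → now {A, B, C, D, F}.
No further FD applies.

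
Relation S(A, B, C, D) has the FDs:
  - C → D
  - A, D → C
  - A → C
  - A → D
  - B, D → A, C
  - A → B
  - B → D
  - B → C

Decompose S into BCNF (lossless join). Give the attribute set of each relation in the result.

{A, B, C}; {C, D}

Candidate keys of the original relation: {A}, {B}.
Within {A, B, C, D}: {C}⁺ ∩ {A, B, C, D} = {C, D}, not the whole set, so C → D violates BCNF; decompose into {C, D} and {A, B, C}.
{C, D} is in BCNF.
{A, B, C} is in BCNF.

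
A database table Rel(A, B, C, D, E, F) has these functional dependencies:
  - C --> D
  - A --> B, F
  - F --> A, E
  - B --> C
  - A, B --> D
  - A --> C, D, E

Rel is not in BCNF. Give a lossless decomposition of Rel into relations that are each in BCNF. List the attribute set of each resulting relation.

Candidate keys of the original relation: {A}, {F}.
In {A, B, C, D, E, F}, {C} is not a superkey ({C}⁺ restricted to this set is {C, D}), so split on C --> D into {C, D} and {A, B, C, E, F}.
{C, D} is in BCNF.
In {A, B, C, E, F}, {B} is not a superkey ({B}⁺ restricted to this set is {B, C}), so split on B --> C into {B, C} and {A, B, E, F}.
{B, C} is in BCNF.
{A, B, E, F} is in BCNF.

{A, B, E, F}; {B, C}; {C, D}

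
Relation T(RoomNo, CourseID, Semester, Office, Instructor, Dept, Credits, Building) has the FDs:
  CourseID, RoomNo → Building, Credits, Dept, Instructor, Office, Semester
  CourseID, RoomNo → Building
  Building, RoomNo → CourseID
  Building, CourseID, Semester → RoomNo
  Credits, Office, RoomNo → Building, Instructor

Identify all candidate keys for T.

{Building, CourseID, Semester}, {Building, RoomNo}, {CourseID, RoomNo}, {Credits, Office, RoomNo}

{Building, RoomNo}⁺ = {Building, CourseID, Credits, Dept, Instructor, Office, RoomNo, Semester}, which is every attribute, so {Building, RoomNo} is a candidate key.
{CourseID, RoomNo}⁺ = {Building, CourseID, Credits, Dept, Instructor, Office, RoomNo, Semester}, which is every attribute, so {CourseID, RoomNo} is a candidate key.
{Building, CourseID, Semester}⁺ = {Building, CourseID, Credits, Dept, Instructor, Office, RoomNo, Semester}, which is every attribute, so {Building, CourseID, Semester} is a candidate key.
{Credits, Office, RoomNo}⁺ = {Building, CourseID, Credits, Dept, Instructor, Office, RoomNo, Semester}, which is every attribute, so {Credits, Office, RoomNo} is a candidate key.
Any other superkey properly contains one of these, so there are no further candidate keys.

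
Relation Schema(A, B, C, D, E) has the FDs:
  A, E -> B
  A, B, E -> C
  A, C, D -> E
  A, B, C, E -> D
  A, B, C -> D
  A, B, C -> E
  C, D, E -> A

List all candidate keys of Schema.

Closure of {A, E} is {A, B, C, D, E}, the whole schema; {A, E} is a candidate key.
Closure of {A, B, C} is {A, B, C, D, E}, the whole schema; {A, B, C} is a candidate key.
Closure of {A, C, D} is {A, B, C, D, E}, the whole schema; {A, C, D} is a candidate key.
Closure of {C, D, E} is {A, B, C, D, E}, the whole schema; {C, D, E} is a candidate key.
No proper subset of any of these is a key, and no other minimal superkey exists.

{A, B, C}, {A, C, D}, {A, E}, {C, D, E}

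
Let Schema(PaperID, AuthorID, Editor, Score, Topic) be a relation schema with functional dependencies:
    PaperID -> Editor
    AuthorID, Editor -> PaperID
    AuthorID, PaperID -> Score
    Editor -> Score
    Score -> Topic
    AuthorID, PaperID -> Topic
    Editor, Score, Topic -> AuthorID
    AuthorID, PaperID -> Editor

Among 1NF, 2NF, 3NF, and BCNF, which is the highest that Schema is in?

Candidate keys: {Editor}, {PaperID}. Prime attributes: {Editor, PaperID}.
For Score -> Topic we have {Score}⁺ = {Score, Topic}; {Score} is not a superkey, so BCNF fails.
Score -> Topic has non-prime {Topic} on the right and a non-superkey on the left, so 3NF fails.
All keys have size 1, which rules out partial dependencies — 2NF is satisfied.

2NF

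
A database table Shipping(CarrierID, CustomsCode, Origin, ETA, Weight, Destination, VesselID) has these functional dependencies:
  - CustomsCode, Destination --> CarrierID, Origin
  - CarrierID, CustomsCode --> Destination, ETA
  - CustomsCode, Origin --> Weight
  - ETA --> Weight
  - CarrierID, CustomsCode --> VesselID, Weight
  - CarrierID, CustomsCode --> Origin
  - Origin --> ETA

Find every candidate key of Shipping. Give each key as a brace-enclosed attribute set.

{CarrierID, CustomsCode}, {CustomsCode, Destination}

{CustomsCode} never appears on the right of any FD, so every key must include it.
{CarrierID, CustomsCode} is a candidate key since {CarrierID, CustomsCode}⁺ = {CarrierID, CustomsCode, Destination, ETA, Origin, VesselID, Weight} covers every attribute.
{CustomsCode, Destination} is a candidate key since {CustomsCode, Destination}⁺ = {CarrierID, CustomsCode, Destination, ETA, Origin, VesselID, Weight} covers every attribute.
These are minimal and exhaustive — every other superkey contains one of them.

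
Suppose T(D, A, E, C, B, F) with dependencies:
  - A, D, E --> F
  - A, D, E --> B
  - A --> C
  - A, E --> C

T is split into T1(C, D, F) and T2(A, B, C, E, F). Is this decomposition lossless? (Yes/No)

No

The shared attributes are {C, F} and {C, F}⁺ = {C, F}.
The closure covers neither T1 nor T2 entirely; the join is not lossless.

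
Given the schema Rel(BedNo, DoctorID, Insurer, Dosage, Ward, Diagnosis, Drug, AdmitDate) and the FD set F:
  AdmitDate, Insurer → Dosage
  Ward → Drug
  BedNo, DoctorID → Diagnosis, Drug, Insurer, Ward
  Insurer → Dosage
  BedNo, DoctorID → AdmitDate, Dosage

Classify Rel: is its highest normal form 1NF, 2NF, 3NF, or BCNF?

2NF

Candidate key: {BedNo, DoctorID}. Prime attributes: {BedNo, DoctorID}.
AdmitDate, Insurer → Dosage: {AdmitDate, Insurer}⁺ = {AdmitDate, Dosage, Insurer}, which is not all of the attributes, so the left side is not a superkey — BCNF is violated.
AdmitDate, Insurer → Dosage has non-prime {Dosage} on the right and a non-superkey on the left, so 3NF fails.
Checking every proper subset of each key, none determines a non-prime attribute — 2NF is satisfied.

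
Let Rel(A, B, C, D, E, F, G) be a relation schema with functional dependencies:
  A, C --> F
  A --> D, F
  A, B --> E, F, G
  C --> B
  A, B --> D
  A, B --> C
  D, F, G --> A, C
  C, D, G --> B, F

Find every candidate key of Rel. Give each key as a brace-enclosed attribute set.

{A, B}⁺ = {A, B, C, D, E, F, G}, which is every attribute, so {A, B} is a candidate key.
{A, C}⁺ = {A, B, C, D, E, F, G}, which is every attribute, so {A, C} is a candidate key.
{A, G}⁺ = {A, B, C, D, E, F, G}, which is every attribute, so {A, G} is a candidate key.
{C, D, G}⁺ = {A, B, C, D, E, F, G}, which is every attribute, so {C, D, G} is a candidate key.
{D, F, G}⁺ = {A, B, C, D, E, F, G}, which is every attribute, so {D, F, G} is a candidate key.
Any other superkey properly contains one of these, so there are no further candidate keys.

{A, B}, {A, C}, {A, G}, {C, D, G}, {D, F, G}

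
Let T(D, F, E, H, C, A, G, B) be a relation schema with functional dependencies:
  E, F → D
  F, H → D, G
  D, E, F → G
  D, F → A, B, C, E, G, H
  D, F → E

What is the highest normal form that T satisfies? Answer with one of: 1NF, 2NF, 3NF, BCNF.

BCNF

Candidate keys: {D, F}, {E, F}, {F, H}. Prime attributes: {D, E, F, H}.
Every FD has a superkey on the left, so the relation is in BCNF.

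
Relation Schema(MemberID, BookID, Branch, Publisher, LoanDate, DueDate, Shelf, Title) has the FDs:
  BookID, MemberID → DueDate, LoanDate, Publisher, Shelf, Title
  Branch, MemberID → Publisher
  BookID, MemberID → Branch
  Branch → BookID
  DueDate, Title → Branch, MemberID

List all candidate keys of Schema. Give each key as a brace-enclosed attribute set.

{BookID, MemberID} is a candidate key since {BookID, MemberID}⁺ = {BookID, Branch, DueDate, LoanDate, MemberID, Publisher, Shelf, Title} covers every attribute.
{Branch, MemberID} is a candidate key since {Branch, MemberID}⁺ = {BookID, Branch, DueDate, LoanDate, MemberID, Publisher, Shelf, Title} covers every attribute.
{DueDate, Title} is a candidate key since {DueDate, Title}⁺ = {BookID, Branch, DueDate, LoanDate, MemberID, Publisher, Shelf, Title} covers every attribute.
These are minimal and exhaustive — every other superkey contains one of them.

{BookID, MemberID}, {Branch, MemberID}, {DueDate, Title}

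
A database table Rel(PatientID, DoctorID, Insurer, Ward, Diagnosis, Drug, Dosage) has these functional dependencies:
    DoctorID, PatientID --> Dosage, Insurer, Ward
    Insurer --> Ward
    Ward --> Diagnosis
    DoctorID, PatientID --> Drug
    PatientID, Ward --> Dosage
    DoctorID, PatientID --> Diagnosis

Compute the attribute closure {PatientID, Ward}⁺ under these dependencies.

Start with {PatientID, Ward}.
Ward --> Diagnosis applies; add {Diagnosis} → now {Diagnosis, PatientID, Ward}.
PatientID, Ward --> Dosage applies; add {Dosage} → now {Diagnosis, Dosage, PatientID, Ward}.
No further FD applies.

{Diagnosis, Dosage, PatientID, Ward}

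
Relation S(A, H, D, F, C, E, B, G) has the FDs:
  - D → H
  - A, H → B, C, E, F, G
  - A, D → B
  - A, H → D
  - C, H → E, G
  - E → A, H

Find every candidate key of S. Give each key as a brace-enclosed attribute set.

{E} is a candidate key since {E}⁺ = {A, B, C, D, E, F, G, H} covers every attribute.
{A, D} is a candidate key since {A, D}⁺ = {A, B, C, D, E, F, G, H} covers every attribute.
{A, H} is a candidate key since {A, H}⁺ = {A, B, C, D, E, F, G, H} covers every attribute.
{C, D} is a candidate key since {C, D}⁺ = {A, B, C, D, E, F, G, H} covers every attribute.
{C, H} is a candidate key since {C, H}⁺ = {A, B, C, D, E, F, G, H} covers every attribute.
No proper subset of any of these is a key, and no other minimal superkey exists.

{A, D}, {A, H}, {C, D}, {C, H}, {E}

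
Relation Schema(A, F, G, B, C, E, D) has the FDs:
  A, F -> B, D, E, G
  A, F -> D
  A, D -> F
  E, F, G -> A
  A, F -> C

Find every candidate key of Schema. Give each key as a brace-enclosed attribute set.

{A, D} is a candidate key since {A, D}⁺ = {A, B, C, D, E, F, G} covers every attribute.
{A, F} is a candidate key since {A, F}⁺ = {A, B, C, D, E, F, G} covers every attribute.
{E, F, G} is a candidate key since {E, F, G}⁺ = {A, B, C, D, E, F, G} covers every attribute.
No proper subset of any of these is a key, and no other minimal superkey exists.

{A, D}, {A, F}, {E, F, G}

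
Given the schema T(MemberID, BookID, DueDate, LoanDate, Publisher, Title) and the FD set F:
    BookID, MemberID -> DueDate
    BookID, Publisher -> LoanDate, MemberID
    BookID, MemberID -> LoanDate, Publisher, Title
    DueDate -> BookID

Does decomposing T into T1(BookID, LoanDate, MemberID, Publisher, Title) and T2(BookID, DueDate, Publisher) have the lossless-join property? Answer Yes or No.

The shared attributes are {BookID, Publisher} and {BookID, Publisher}⁺ = {BookID, DueDate, LoanDate, MemberID, Publisher, Title}.
Since T1 ⊆ {BookID, DueDate, LoanDate, MemberID, Publisher, Title}, the intersection is a superkey of T1; the decomposition is lossless.

Yes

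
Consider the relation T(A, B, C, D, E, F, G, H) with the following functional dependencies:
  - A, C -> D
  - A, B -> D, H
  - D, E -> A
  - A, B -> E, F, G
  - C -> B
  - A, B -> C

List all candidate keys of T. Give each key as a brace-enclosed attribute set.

{A, B}, {A, C}, {B, D, E}, {C, D, E}

{A, B}⁺ = {A, B, C, D, E, F, G, H}, which is every attribute, so {A, B} is a candidate key.
{A, C}⁺ = {A, B, C, D, E, F, G, H}, which is every attribute, so {A, C} is a candidate key.
{B, D, E}⁺ = {A, B, C, D, E, F, G, H}, which is every attribute, so {B, D, E} is a candidate key.
{C, D, E}⁺ = {A, B, C, D, E, F, G, H}, which is every attribute, so {C, D, E} is a candidate key.
Any other superkey properly contains one of these, so there are no further candidate keys.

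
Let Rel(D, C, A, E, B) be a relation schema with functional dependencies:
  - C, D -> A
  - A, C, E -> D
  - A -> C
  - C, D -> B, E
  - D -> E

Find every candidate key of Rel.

{A, D}, {A, E}, {C, D}

Closure of {A, D} is {A, B, C, D, E}, the whole schema; {A, D} is a candidate key.
Closure of {A, E} is {A, B, C, D, E}, the whole schema; {A, E} is a candidate key.
Closure of {C, D} is {A, B, C, D, E}, the whole schema; {C, D} is a candidate key.
These are minimal and exhaustive — every other superkey contains one of them.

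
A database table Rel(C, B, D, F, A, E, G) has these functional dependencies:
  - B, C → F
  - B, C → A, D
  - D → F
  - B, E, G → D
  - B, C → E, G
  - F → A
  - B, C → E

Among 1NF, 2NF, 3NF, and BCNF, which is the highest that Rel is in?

Candidate key: {B, C}. Prime attributes: {B, C}.
D → F: {D}⁺ = {A, D, F}, which is not all of the attributes, so the left side is not a superkey — BCNF is violated.
D → F determines the non-prime attribute {F} from a non-superkey — 3NF is violated.
Checking every proper subset of each key, none determines a non-prime attribute — 2NF is satisfied.

2NF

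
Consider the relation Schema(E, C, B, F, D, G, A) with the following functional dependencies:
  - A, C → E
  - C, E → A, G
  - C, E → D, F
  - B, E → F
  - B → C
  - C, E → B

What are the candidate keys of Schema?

{A, B}, {A, C}, {B, E}, {C, E}

{A, B} is a candidate key since {A, B}⁺ = {A, B, C, D, E, F, G} covers every attribute.
{A, C} is a candidate key since {A, C}⁺ = {A, B, C, D, E, F, G} covers every attribute.
{B, E} is a candidate key since {B, E}⁺ = {A, B, C, D, E, F, G} covers every attribute.
{C, E} is a candidate key since {C, E}⁺ = {A, B, C, D, E, F, G} covers every attribute.
Any other superkey properly contains one of these, so there are no further candidate keys.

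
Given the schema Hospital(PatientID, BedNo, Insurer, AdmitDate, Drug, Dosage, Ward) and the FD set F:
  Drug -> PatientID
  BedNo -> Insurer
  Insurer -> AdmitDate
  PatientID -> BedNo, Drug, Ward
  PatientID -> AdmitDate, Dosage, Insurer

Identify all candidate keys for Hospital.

{Drug} is a candidate key since {Drug}⁺ = {AdmitDate, BedNo, Dosage, Drug, Insurer, PatientID, Ward} covers every attribute.
{PatientID} is a candidate key since {PatientID}⁺ = {AdmitDate, BedNo, Dosage, Drug, Insurer, PatientID, Ward} covers every attribute.
No proper subset of any of these is a key, and no other minimal superkey exists.

{Drug}, {PatientID}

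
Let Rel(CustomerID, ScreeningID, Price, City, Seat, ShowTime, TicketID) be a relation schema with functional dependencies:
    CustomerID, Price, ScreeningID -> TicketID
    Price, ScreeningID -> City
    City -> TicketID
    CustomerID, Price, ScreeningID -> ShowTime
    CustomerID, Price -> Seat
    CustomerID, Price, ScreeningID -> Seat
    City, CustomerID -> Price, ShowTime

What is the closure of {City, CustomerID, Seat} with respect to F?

Start with {City, CustomerID, Seat}.
City -> TicketID applies; add {TicketID} → now {City, CustomerID, Seat, TicketID}.
City, CustomerID -> Price, ShowTime applies; add {Price, ShowTime} → now {City, CustomerID, Price, Seat, ShowTime, TicketID}.
No further FD applies.

{City, CustomerID, Price, Seat, ShowTime, TicketID}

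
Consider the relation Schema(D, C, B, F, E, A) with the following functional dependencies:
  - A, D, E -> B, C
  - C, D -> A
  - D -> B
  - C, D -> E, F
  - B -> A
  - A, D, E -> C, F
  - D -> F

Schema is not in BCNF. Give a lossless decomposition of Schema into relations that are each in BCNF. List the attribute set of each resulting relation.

Candidate keys of the original relation: {C, D}, {D, E}.
In {A, B, C, D, E, F}, {D} is not a superkey ({D}⁺ restricted to this set is {A, B, D, F}), so split on D -> A, B, F into {A, B, D, F} and {C, D, E}.
In {A, B, D, F}, {B} is not a superkey ({B}⁺ restricted to this set is {A, B}), so split on B -> A into {A, B} and {B, D, F}.
{A, B}: every determinant is a superkey — BCNF.
{B, D, F}: every determinant is a superkey — BCNF.
{C, D, E}: every determinant is a superkey — BCNF.

{A, B}; {B, D, F}; {C, D, E}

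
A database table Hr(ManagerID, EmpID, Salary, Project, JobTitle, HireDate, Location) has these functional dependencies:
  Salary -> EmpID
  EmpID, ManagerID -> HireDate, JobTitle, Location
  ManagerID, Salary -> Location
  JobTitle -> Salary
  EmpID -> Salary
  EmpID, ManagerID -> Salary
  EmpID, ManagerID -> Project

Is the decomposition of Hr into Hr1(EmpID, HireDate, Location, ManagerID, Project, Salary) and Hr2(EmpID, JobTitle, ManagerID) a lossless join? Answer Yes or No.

Hr1 ∩ Hr2 = {EmpID, ManagerID}; its closure under F is {EmpID, HireDate, JobTitle, Location, ManagerID, Project, Salary}.
Hr1 is contained in that closure, so Hr1 ∩ Hr2 -> Hr1 holds and the join is lossless.

Yes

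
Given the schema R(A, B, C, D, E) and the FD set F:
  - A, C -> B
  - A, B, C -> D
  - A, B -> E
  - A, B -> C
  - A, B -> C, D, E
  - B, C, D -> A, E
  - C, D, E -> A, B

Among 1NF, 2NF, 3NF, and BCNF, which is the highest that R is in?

Candidate keys: {A, B}, {A, C}, {B, C, D}, {C, D, E}. Prime attributes: {A, B, C, D, E}.
Each dependency's left side is a superkey — BCNF holds.

BCNF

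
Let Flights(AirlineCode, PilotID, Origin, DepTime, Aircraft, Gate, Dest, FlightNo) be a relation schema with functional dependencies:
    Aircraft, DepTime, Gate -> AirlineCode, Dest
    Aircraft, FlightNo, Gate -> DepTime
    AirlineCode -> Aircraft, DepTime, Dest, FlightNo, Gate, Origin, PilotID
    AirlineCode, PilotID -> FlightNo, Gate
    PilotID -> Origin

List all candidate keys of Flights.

{Aircraft, DepTime, Gate}, {Aircraft, FlightNo, Gate}, {AirlineCode}

{AirlineCode} is a candidate key since {AirlineCode}⁺ = {Aircraft, AirlineCode, DepTime, Dest, FlightNo, Gate, Origin, PilotID} covers every attribute.
{Aircraft, DepTime, Gate} is a candidate key since {Aircraft, DepTime, Gate}⁺ = {Aircraft, AirlineCode, DepTime, Dest, FlightNo, Gate, Origin, PilotID} covers every attribute.
{Aircraft, FlightNo, Gate} is a candidate key since {Aircraft, FlightNo, Gate}⁺ = {Aircraft, AirlineCode, DepTime, Dest, FlightNo, Gate, Origin, PilotID} covers every attribute.
No proper subset of any of these is a key, and no other minimal superkey exists.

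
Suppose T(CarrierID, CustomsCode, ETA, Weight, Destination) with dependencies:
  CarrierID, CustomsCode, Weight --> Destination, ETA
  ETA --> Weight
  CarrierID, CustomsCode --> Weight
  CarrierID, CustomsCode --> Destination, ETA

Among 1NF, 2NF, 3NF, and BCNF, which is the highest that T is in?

2NF

Candidate key: {CarrierID, CustomsCode}. Prime attributes: {CarrierID, CustomsCode}.
For ETA --> Weight we have {ETA}⁺ = {ETA, Weight}; {ETA} is not a superkey, so BCNF fails.
ETA --> Weight has non-prime {Weight} on the right and a non-superkey on the left, so 3NF fails.
No proper subset of a key has a non-prime attribute in its closure, so there is no partial dependency; 2NF holds.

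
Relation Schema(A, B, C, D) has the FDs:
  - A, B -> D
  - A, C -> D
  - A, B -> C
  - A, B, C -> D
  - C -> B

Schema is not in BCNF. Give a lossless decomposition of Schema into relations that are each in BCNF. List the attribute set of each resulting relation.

Candidate keys of the original relation: {A, B}, {A, C}.
Within {A, B, C, D}: {C}⁺ ∩ {A, B, C, D} = {B, C}, not the whole set, so C -> B violates BCNF; decompose into {B, C} and {A, C, D}.
{B, C} has no BCNF violation.
{A, C, D} has no BCNF violation.

{A, C, D}; {B, C}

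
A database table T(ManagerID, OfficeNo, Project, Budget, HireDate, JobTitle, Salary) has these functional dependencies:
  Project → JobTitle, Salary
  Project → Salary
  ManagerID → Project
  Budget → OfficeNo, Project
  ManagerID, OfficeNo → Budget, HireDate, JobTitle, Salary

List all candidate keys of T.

Attributes never on any right-hand side: {ManagerID} — every candidate key must contain it.
{Budget, ManagerID}⁺ = {Budget, HireDate, JobTitle, ManagerID, OfficeNo, Project, Salary} — all of the relation — so {Budget, ManagerID} is a candidate key.
{ManagerID, OfficeNo}⁺ = {Budget, HireDate, JobTitle, ManagerID, OfficeNo, Project, Salary} — all of the relation — so {ManagerID, OfficeNo} is a candidate key.
Any other superkey properly contains one of these, so there are no further candidate keys.

{Budget, ManagerID}, {ManagerID, OfficeNo}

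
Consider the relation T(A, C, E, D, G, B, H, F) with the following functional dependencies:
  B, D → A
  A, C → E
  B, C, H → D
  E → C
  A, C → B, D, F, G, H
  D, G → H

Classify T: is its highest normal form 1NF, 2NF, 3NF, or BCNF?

Candidate keys: {A, C}, {A, E}, {B, C, D}, {B, C, H}, {B, D, E}, {B, E, H}. Prime attributes: {A, B, C, D, E, H}.
B, D → A: {B, D}⁺ = {A, B, D}, which is not all of the attributes, so the left side is not a superkey — BCNF is violated.
But every attribute on its right side ({A}) is prime, and the same holds for every other non-superkey FD, so 3NF still holds.

3NF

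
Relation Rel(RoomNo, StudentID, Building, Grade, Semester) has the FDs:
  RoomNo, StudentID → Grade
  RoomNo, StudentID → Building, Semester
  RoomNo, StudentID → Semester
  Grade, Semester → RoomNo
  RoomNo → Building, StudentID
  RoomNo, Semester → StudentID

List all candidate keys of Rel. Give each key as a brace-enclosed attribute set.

{RoomNo}⁺ = {Building, Grade, RoomNo, Semester, StudentID} — all of the relation — so {RoomNo} is a candidate key.
{Grade, Semester}⁺ = {Building, Grade, RoomNo, Semester, StudentID} — all of the relation — so {Grade, Semester} is a candidate key.
Any other superkey properly contains one of these, so there are no further candidate keys.

{Grade, Semester}, {RoomNo}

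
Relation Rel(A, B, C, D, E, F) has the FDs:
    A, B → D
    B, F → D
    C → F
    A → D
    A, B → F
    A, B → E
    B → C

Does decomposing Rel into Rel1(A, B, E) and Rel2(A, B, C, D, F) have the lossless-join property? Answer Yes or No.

The shared attributes are {A, B} and {A, B}⁺ = {A, B, C, D, E, F}.
This includes all of Rel1, so the common attributes are a superkey of Rel1 — the join is lossless.

Yes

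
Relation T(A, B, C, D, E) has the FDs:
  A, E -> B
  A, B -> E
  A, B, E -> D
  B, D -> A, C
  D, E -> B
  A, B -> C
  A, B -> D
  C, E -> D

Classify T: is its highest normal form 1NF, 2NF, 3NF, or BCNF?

Candidate keys: {A, B}, {A, E}, {B, D}, {C, E}, {D, E}. Prime attributes: {A, B, C, D, E}.
Every FD has a superkey on the left, so the relation is in BCNF.

BCNF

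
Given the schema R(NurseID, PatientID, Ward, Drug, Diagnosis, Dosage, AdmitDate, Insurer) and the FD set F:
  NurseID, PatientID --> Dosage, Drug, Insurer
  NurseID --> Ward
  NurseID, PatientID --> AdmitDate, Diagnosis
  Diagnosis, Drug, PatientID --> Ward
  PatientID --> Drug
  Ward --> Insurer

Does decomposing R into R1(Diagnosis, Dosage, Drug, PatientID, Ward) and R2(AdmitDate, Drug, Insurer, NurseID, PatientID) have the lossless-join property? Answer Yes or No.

Common attributes: {Drug, PatientID}; their closure is {Drug, PatientID}.
Neither R1 nor R2 is contained in that closure, so the decomposition is lossy.

No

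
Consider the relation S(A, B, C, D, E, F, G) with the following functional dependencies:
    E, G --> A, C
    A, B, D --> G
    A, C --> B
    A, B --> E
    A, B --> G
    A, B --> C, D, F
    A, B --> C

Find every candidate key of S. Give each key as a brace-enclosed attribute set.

{A, B}, {A, C}, {E, G}

{A, B} is a candidate key since {A, B}⁺ = {A, B, C, D, E, F, G} covers every attribute.
{A, C} is a candidate key since {A, C}⁺ = {A, B, C, D, E, F, G} covers every attribute.
{E, G} is a candidate key since {E, G}⁺ = {A, B, C, D, E, F, G} covers every attribute.
Any other superkey properly contains one of these, so there are no further candidate keys.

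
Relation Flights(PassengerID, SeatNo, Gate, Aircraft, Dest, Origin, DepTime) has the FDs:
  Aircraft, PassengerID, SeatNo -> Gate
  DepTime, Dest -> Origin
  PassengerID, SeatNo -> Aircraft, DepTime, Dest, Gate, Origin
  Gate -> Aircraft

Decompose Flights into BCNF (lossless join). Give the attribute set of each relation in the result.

{Aircraft, Gate}; {DepTime, Dest, Gate, PassengerID, SeatNo}; {DepTime, Dest, Origin}

Candidate key of the original relation: {PassengerID, SeatNo}.
Within {Aircraft, DepTime, Dest, Gate, Origin, PassengerID, SeatNo}: {DepTime, Dest}⁺ ∩ {Aircraft, DepTime, Dest, Gate, Origin, PassengerID, SeatNo} = {DepTime, Dest, Origin}, not the whole set, so DepTime, Dest -> Origin violates BCNF; decompose into {DepTime, Dest, Origin} and {Aircraft, DepTime, Dest, Gate, PassengerID, SeatNo}.
{DepTime, Dest, Origin}: every determinant is a superkey — BCNF.
Within {Aircraft, DepTime, Dest, Gate, PassengerID, SeatNo}: {Gate}⁺ ∩ {Aircraft, DepTime, Dest, Gate, PassengerID, SeatNo} = {Aircraft, Gate}, not the whole set, so Gate -> Aircraft violates BCNF; decompose into {Aircraft, Gate} and {DepTime, Dest, Gate, PassengerID, SeatNo}.
{Aircraft, Gate}: every determinant is a superkey — BCNF.
{DepTime, Dest, Gate, PassengerID, SeatNo}: every determinant is a superkey — BCNF.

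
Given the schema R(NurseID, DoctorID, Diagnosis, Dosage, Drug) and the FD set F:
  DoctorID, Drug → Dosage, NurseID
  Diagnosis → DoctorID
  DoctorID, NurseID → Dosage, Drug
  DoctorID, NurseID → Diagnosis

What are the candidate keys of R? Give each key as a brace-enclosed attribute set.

{Diagnosis, Drug}⁺ = {Diagnosis, DoctorID, Dosage, Drug, NurseID} — all of the relation — so {Diagnosis, Drug} is a candidate key.
{Diagnosis, NurseID}⁺ = {Diagnosis, DoctorID, Dosage, Drug, NurseID} — all of the relation — so {Diagnosis, NurseID} is a candidate key.
{DoctorID, Drug}⁺ = {Diagnosis, DoctorID, Dosage, Drug, NurseID} — all of the relation — so {DoctorID, Drug} is a candidate key.
{DoctorID, NurseID}⁺ = {Diagnosis, DoctorID, Dosage, Drug, NurseID} — all of the relation — so {DoctorID, NurseID} is a candidate key.
Any other superkey properly contains one of these, so there are no further candidate keys.

{Diagnosis, Drug}, {Diagnosis, NurseID}, {DoctorID, Drug}, {DoctorID, NurseID}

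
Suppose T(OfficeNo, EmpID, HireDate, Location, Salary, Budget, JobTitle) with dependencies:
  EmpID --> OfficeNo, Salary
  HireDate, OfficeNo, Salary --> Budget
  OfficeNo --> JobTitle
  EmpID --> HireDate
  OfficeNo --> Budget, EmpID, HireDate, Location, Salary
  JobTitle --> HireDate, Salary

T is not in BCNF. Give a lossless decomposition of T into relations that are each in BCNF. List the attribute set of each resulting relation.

{Budget, EmpID, JobTitle, Location, OfficeNo}; {HireDate, JobTitle, Salary}

Candidate keys of the original relation: {EmpID}, {OfficeNo}.
{Budget, EmpID, HireDate, JobTitle, Location, OfficeNo, Salary}: {JobTitle} determines {HireDate, JobTitle, Salary} here but is not a superkey — split on JobTitle --> HireDate, Salary, giving {HireDate, JobTitle, Salary} and {Budget, EmpID, JobTitle, Location, OfficeNo}.
{HireDate, JobTitle, Salary} is in BCNF.
{Budget, EmpID, JobTitle, Location, OfficeNo} is in BCNF.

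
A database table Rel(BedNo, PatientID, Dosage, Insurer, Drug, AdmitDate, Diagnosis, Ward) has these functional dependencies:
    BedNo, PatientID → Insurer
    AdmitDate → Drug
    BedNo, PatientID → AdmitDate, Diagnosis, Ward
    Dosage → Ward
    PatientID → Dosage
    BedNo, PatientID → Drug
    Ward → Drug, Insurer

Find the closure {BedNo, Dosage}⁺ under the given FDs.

Start with {BedNo, Dosage}.
Dosage → Ward applies; add {Ward} → now {BedNo, Dosage, Ward}.
Ward → Drug, Insurer applies; add {Drug, Insurer} → now {BedNo, Dosage, Drug, Insurer, Ward}.
No further FD applies.

{BedNo, Dosage, Drug, Insurer, Ward}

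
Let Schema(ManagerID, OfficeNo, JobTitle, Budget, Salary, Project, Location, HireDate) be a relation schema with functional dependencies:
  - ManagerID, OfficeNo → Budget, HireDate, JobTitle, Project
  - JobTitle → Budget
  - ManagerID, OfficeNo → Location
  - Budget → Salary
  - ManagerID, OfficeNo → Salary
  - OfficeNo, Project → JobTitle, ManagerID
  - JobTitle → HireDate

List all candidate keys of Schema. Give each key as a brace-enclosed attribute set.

{OfficeNo} never appears on the right of any FD, so every key must include it.
Closure of {ManagerID, OfficeNo} is {Budget, HireDate, JobTitle, Location, ManagerID, OfficeNo, Project, Salary}, the whole schema; {ManagerID, OfficeNo} is a candidate key.
Closure of {OfficeNo, Project} is {Budget, HireDate, JobTitle, Location, ManagerID, OfficeNo, Project, Salary}, the whole schema; {OfficeNo, Project} is a candidate key.
No proper subset of any of these is a key, and no other minimal superkey exists.

{ManagerID, OfficeNo}, {OfficeNo, Project}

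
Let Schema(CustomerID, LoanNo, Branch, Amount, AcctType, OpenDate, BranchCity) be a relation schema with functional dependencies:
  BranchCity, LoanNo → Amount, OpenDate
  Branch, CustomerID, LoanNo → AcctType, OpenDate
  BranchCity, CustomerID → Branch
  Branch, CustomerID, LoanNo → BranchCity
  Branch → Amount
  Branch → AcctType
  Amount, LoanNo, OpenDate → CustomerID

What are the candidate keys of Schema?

Attributes never on any right-hand side: {LoanNo} — every candidate key must contain it.
Closure of {BranchCity, LoanNo} is {AcctType, Amount, Branch, BranchCity, CustomerID, LoanNo, OpenDate}, the whole schema; {BranchCity, LoanNo} is a candidate key.
Closure of {Branch, CustomerID, LoanNo} is {AcctType, Amount, Branch, BranchCity, CustomerID, LoanNo, OpenDate}, the whole schema; {Branch, CustomerID, LoanNo} is a candidate key.
Closure of {Branch, LoanNo, OpenDate} is {AcctType, Amount, Branch, BranchCity, CustomerID, LoanNo, OpenDate}, the whole schema; {Branch, LoanNo, OpenDate} is a candidate key.
These are minimal and exhaustive — every other superkey contains one of them.

{Branch, CustomerID, LoanNo}, {Branch, LoanNo, OpenDate}, {BranchCity, LoanNo}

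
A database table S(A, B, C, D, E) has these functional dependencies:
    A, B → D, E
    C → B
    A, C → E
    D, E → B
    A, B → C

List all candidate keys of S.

{A, B}, {A, C}, {A, D, E}

{A} never appears on the right of any FD, so every key must include it.
{A, B} is a candidate key since {A, B}⁺ = {A, B, C, D, E} covers every attribute.
{A, C} is a candidate key since {A, C}⁺ = {A, B, C, D, E} covers every attribute.
{A, D, E} is a candidate key since {A, D, E}⁺ = {A, B, C, D, E} covers every attribute.
Any other superkey properly contains one of these, so there are no further candidate keys.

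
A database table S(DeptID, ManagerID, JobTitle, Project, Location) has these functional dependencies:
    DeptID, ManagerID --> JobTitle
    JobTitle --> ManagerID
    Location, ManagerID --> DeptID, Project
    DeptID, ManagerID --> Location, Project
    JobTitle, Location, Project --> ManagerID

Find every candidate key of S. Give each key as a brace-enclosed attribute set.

{DeptID, JobTitle}⁺ = {DeptID, JobTitle, Location, ManagerID, Project} — all of the relation — so {DeptID, JobTitle} is a candidate key.
{DeptID, ManagerID}⁺ = {DeptID, JobTitle, Location, ManagerID, Project} — all of the relation — so {DeptID, ManagerID} is a candidate key.
{JobTitle, Location}⁺ = {DeptID, JobTitle, Location, ManagerID, Project} — all of the relation — so {JobTitle, Location} is a candidate key.
{Location, ManagerID}⁺ = {DeptID, JobTitle, Location, ManagerID, Project} — all of the relation — so {Location, ManagerID} is a candidate key.
No proper subset of any of these is a key, and no other minimal superkey exists.

{DeptID, JobTitle}, {DeptID, ManagerID}, {JobTitle, Location}, {Location, ManagerID}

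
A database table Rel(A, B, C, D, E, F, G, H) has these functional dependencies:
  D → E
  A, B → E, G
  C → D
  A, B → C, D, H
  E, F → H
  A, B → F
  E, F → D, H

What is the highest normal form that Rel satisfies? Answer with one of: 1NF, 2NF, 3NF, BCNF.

2NF

Candidate key: {A, B}. Prime attributes: {A, B}.
D → E breaks BCNF: {D}⁺ = {D, E}, so {D} is not a superkey.
D → E determines the non-prime attribute {E} from a non-superkey — 3NF is violated.
No proper subset of a key has a non-prime attribute in its closure, so there is no partial dependency; 2NF holds.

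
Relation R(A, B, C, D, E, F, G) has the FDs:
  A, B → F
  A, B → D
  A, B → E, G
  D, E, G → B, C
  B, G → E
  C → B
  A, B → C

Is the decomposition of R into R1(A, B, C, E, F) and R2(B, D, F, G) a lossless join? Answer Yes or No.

No

The shared attributes are {B, F} and {B, F}⁺ = {B, F}.
R1 ⊄ {B, F} and R2 ⊄ {B, F}, so the split is lossy.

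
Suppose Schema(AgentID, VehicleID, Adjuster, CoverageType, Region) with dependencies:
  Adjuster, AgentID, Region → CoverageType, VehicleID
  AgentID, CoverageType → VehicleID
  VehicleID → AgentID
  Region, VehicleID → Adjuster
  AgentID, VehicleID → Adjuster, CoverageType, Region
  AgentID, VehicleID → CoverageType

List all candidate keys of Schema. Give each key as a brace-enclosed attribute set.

{Adjuster, AgentID, Region}, {AgentID, CoverageType}, {VehicleID}

Closure of {VehicleID} is {Adjuster, AgentID, CoverageType, Region, VehicleID}, the whole schema; {VehicleID} is a candidate key.
Closure of {AgentID, CoverageType} is {Adjuster, AgentID, CoverageType, Region, VehicleID}, the whole schema; {AgentID, CoverageType} is a candidate key.
Closure of {Adjuster, AgentID, Region} is {Adjuster, AgentID, CoverageType, Region, VehicleID}, the whole schema; {Adjuster, AgentID, Region} is a candidate key.
These are minimal and exhaustive — every other superkey contains one of them.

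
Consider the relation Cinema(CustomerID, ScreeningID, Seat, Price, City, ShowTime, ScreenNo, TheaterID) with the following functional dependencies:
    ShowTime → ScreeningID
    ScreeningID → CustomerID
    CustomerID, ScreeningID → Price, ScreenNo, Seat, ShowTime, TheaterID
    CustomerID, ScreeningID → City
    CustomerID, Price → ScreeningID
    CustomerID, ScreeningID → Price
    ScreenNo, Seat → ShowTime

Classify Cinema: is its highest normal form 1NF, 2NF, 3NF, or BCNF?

BCNF

Candidate keys: {CustomerID, Price}, {ScreenNo, Seat}, {ScreeningID}, {ShowTime}. Prime attributes: {CustomerID, Price, ScreenNo, ScreeningID, Seat, ShowTime}.
Every FD has a superkey on the left, so the relation is in BCNF.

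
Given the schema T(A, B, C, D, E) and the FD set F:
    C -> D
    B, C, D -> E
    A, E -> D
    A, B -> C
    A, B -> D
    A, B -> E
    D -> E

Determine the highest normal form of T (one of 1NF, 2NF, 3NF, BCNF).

2NF

Candidate key: {A, B}. Prime attributes: {A, B}.
For C -> D we have {C}⁺ = {C, D, E}; {C} is not a superkey, so BCNF fails.
C -> D has non-prime {D} on the right and a non-superkey on the left, so 3NF fails.
Checking every proper subset of each key, none determines a non-prime attribute — 2NF is satisfied.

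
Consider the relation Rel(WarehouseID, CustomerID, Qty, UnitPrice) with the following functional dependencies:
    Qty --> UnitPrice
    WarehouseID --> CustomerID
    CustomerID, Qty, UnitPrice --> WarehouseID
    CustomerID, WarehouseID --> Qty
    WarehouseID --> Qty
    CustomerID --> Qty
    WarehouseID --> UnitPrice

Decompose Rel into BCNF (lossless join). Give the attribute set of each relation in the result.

{CustomerID, Qty, WarehouseID}; {Qty, UnitPrice}

Candidate keys of the original relation: {CustomerID}, {WarehouseID}.
In {CustomerID, Qty, UnitPrice, WarehouseID}, {Qty} is not a superkey ({Qty}⁺ restricted to this set is {Qty, UnitPrice}), so split on Qty --> UnitPrice into {Qty, UnitPrice} and {CustomerID, Qty, WarehouseID}.
{Qty, UnitPrice}: every determinant is a superkey — BCNF.
{CustomerID, Qty, WarehouseID}: every determinant is a superkey — BCNF.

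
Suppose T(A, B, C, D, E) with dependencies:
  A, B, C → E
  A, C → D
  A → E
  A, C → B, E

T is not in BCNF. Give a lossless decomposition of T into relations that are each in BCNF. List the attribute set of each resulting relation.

Candidate key of the original relation: {A, C}.
Within {A, B, C, D, E}: {A}⁺ ∩ {A, B, C, D, E} = {A, E}, not the whole set, so A → E violates BCNF; decompose into {A, E} and {A, B, C, D}.
{A, E}: every determinant is a superkey — BCNF.
{A, B, C, D}: every determinant is a superkey — BCNF.

{A, B, C, D}; {A, E}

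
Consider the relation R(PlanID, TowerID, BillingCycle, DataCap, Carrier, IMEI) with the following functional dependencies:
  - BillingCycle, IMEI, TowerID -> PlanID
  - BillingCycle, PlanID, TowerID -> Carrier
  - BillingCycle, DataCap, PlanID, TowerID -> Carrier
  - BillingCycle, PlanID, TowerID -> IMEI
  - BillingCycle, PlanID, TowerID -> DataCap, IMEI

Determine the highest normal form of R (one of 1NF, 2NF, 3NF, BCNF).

BCNF

Candidate keys: {BillingCycle, IMEI, TowerID}, {BillingCycle, PlanID, TowerID}. Prime attributes: {BillingCycle, IMEI, PlanID, TowerID}.
The left-hand side of every FD is a superkey, so BCNF is satisfied.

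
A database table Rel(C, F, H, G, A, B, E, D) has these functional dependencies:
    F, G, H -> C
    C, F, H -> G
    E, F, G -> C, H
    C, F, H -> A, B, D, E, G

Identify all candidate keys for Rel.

{C, F, H}, {E, F, G}, {F, G, H}

Attributes never on any right-hand side: {F} — every candidate key must contain it.
{C, F, H}⁺ = {A, B, C, D, E, F, G, H}, which is every attribute, so {C, F, H} is a candidate key.
{E, F, G}⁺ = {A, B, C, D, E, F, G, H}, which is every attribute, so {E, F, G} is a candidate key.
{F, G, H}⁺ = {A, B, C, D, E, F, G, H}, which is every attribute, so {F, G, H} is a candidate key.
These are minimal and exhaustive — every other superkey contains one of them.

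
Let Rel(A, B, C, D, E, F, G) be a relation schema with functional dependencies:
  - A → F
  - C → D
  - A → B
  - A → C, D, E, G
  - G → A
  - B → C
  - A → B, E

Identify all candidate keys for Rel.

{A}⁺ = {A, B, C, D, E, F, G}, which is every attribute, so {A} is a candidate key.
{G}⁺ = {A, B, C, D, E, F, G}, which is every attribute, so {G} is a candidate key.
No proper subset of any of these is a key, and no other minimal superkey exists.

{A}, {G}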